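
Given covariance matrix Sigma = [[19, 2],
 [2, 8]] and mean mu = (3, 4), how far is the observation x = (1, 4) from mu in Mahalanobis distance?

Step 1 — centre the observation: (x - mu) = (-2, 0).

Step 2 — invert Sigma. det(Sigma) = 19·8 - (2)² = 148.
  Sigma^{-1} = (1/det) · [[d, -b], [-b, a]] = [[0.0541, -0.0135],
 [-0.0135, 0.1284]].

Step 3 — form the quadratic (x - mu)^T · Sigma^{-1} · (x - mu):
  Sigma^{-1} · (x - mu) = (-0.1081, 0.027).
  (x - mu)^T · [Sigma^{-1} · (x - mu)] = (-2)·(-0.1081) + (0)·(0.027) = 0.2162.

Step 4 — take square root: d = √(0.2162) ≈ 0.465.

d(x, mu) = √(0.2162) ≈ 0.465


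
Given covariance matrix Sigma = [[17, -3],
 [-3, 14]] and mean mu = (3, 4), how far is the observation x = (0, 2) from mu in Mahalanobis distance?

Step 1 — centre the observation: (x - mu) = (-3, -2).

Step 2 — invert Sigma. det(Sigma) = 17·14 - (-3)² = 229.
  Sigma^{-1} = (1/det) · [[d, -b], [-b, a]] = [[0.0611, 0.0131],
 [0.0131, 0.0742]].

Step 3 — form the quadratic (x - mu)^T · Sigma^{-1} · (x - mu):
  Sigma^{-1} · (x - mu) = (-0.2096, -0.1878).
  (x - mu)^T · [Sigma^{-1} · (x - mu)] = (-3)·(-0.2096) + (-2)·(-0.1878) = 1.0044.

Step 4 — take square root: d = √(1.0044) ≈ 1.0022.

d(x, mu) = √(1.0044) ≈ 1.0022


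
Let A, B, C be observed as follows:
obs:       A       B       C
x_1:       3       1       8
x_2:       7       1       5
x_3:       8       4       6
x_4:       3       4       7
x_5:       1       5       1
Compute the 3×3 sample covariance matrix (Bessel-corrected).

Step 1 — column means:
  mean(A) = (3 + 7 + 8 + 3 + 1) / 5 = 22/5 = 4.4
  mean(B) = (1 + 1 + 4 + 4 + 5) / 5 = 15/5 = 3
  mean(C) = (8 + 5 + 6 + 7 + 1) / 5 = 27/5 = 5.4

Step 2 — sample covariance S[i,j] = (1/(n-1)) · Σ_k (x_{k,i} - mean_i) · (x_{k,j} - mean_j), with n-1 = 4.
  S[A,A] = ((-1.4)·(-1.4) + (2.6)·(2.6) + (3.6)·(3.6) + (-1.4)·(-1.4) + (-3.4)·(-3.4)) / 4 = 35.2/4 = 8.8
  S[A,B] = ((-1.4)·(-2) + (2.6)·(-2) + (3.6)·(1) + (-1.4)·(1) + (-3.4)·(2)) / 4 = -7/4 = -1.75
  S[A,C] = ((-1.4)·(2.6) + (2.6)·(-0.4) + (3.6)·(0.6) + (-1.4)·(1.6) + (-3.4)·(-4.4)) / 4 = 10.2/4 = 2.55
  S[B,B] = ((-2)·(-2) + (-2)·(-2) + (1)·(1) + (1)·(1) + (2)·(2)) / 4 = 14/4 = 3.5
  S[B,C] = ((-2)·(2.6) + (-2)·(-0.4) + (1)·(0.6) + (1)·(1.6) + (2)·(-4.4)) / 4 = -11/4 = -2.75
  S[C,C] = ((2.6)·(2.6) + (-0.4)·(-0.4) + (0.6)·(0.6) + (1.6)·(1.6) + (-4.4)·(-4.4)) / 4 = 29.2/4 = 7.3

S is symmetric (S[j,i] = S[i,j]). Assembling:

S = [[8.8, -1.75, 2.55],
 [-1.75, 3.5, -2.75],
 [2.55, -2.75, 7.3]]


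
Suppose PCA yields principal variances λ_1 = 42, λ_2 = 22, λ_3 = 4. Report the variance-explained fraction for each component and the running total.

Step 1 — total variance = trace(Sigma) = Σ λ_i = 42 + 22 + 4 = 68.

Step 2 — fraction explained by component i = λ_i / Σ λ:
  PC1: 42/68 = 0.6176
  PC2: 22/68 = 0.3235
  PC3: 4/68 = 0.0588

Step 3 — cumulative fraction after k components = (λ_1 + ... + λ_k) / Σ λ:
  k = 1: 42/68 = 0.6176
  k = 2: (42 + 22)/68 = 64/68 = 0.9412
  k = 3: (42 + 22 + 4)/68 = 68/68 = 1

Summary (fraction, with percent):

explained: PC1 0.6176 (61.76%), PC2 0.3235 (32.35%), PC3 0.0588 (5.88%);  cumulative: 0.6176, 0.9412, 1


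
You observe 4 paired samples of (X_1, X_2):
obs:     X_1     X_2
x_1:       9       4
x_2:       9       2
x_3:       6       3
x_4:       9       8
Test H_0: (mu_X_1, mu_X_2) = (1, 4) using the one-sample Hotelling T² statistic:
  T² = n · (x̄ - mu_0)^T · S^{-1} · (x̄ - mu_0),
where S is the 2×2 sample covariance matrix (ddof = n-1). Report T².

Step 1 — sample mean vector:
  mean(X_1) = (9 + 9 + 6 + 9) / 4 = 33/4 = 8.25
  mean(X_2) = (4 + 2 + 3 + 8) / 4 = 17/4 = 4.25
  x̄ = (8.25, 4.25),  deviation x̄ - mu_0 = (8.25, 4.25) - (1, 4) = (7.25, 0.25).

Step 2 — sample covariance matrix, S[i,j] = (1/(n-1)) · Σ_k (x_{k,i} - mean_i) · (x_{k,j} - mean_j), divisor n-1 = 3:
  S[X_1,X_1] = ((0.75)·(0.75) + (0.75)·(0.75) + (-2.25)·(-2.25) + (0.75)·(0.75)) / 3 = 6.75/3 = 2.25
  S[X_1,X_2] = ((0.75)·(-0.25) + (0.75)·(-2.25) + (-2.25)·(-1.25) + (0.75)·(3.75)) / 3 = 3.75/3 = 1.25
  S[X_2,X_2] = ((-0.25)·(-0.25) + (-2.25)·(-2.25) + (-1.25)·(-1.25) + (3.75)·(3.75)) / 3 = 20.75/3 = 6.9167
  S = [[2.25, 1.25],
 [1.25, 6.9167]].

Step 3 — invert S. det(S) = 2.25·6.9167 - (1.25)² = 14.
  S^{-1} = (1/det) · [[d, -b], [-b, a]] = [[0.494, -0.0893],
 [-0.0893, 0.1607]].

Step 4 — quadratic form (x̄ - mu_0)^T · S^{-1} · (x̄ - mu_0):
  S^{-1} · (x̄ - mu_0) = (3.5595, -0.6071),
  (x̄ - mu_0)^T · [...] = (7.25)·(3.5595) + (0.25)·(-0.6071) = 25.6548.

Step 5 — scale by n: T² = 4 · 25.6548 = 102.619.

T² ≈ 102.619


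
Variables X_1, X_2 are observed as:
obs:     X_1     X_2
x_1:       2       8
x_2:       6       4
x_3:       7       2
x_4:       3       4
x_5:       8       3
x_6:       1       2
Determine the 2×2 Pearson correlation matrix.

Step 1 — column means:
  mean(X_1) = (2 + 6 + 7 + 3 + 8 + 1) / 6 = 27/6 = 4.5
  mean(X_2) = (8 + 4 + 2 + 4 + 3 + 2) / 6 = 23/6 = 3.8333

Step 2 — sample variances and covariances s[i,j] = (1/(n-1)) · Σ_k (x_{k,i} - mean_i) · (x_{k,j} - mean_j), with n-1 = 5:
  s[X_1,X_1] = ((-2.5)·(-2.5) + (1.5)·(1.5) + (2.5)·(2.5) + (-1.5)·(-1.5) + (3.5)·(3.5) + (-3.5)·(-3.5)) / 5 = 41.5/5 = 8.3
  s[X_1,X_2] = ((-2.5)·(4.1667) + (1.5)·(0.1667) + (2.5)·(-1.8333) + (-1.5)·(0.1667) + (3.5)·(-0.8333) + (-3.5)·(-1.8333)) / 5 = -11.5/5 = -2.3
  s[X_2,X_2] = ((4.1667)·(4.1667) + (0.1667)·(0.1667) + (-1.8333)·(-1.8333) + (0.1667)·(0.1667) + (-0.8333)·(-0.8333) + (-1.8333)·(-1.8333)) / 5 = 24.8333/5 = 4.9667
  Sample standard deviations s_i = √(s[i,i]):
  s(X_1) = √(8.3) = 2.881
  s(X_2) = √(4.9667) = 2.2286

Step 3 — r_{ij} = s_{ij} / (s_i · s_j):
  r[X_1,X_1] = 1 (diagonal).
  r[X_1,X_2] = -2.3 / (2.881 · 2.2286) = -2.3 / 6.4205 = -0.3582
  r[X_2,X_2] = 1 (diagonal).

R is symmetric with unit diagonal. Assembling:

R = [[1, -0.3582],
 [-0.3582, 1]]


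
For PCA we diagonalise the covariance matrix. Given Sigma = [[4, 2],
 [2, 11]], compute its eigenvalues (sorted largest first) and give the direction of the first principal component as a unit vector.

Step 1 — characteristic polynomial of 2×2 Sigma:
  det(Sigma - λI) = λ² - trace · λ + det = 0.
  trace = 4 + 11 = 15, det = 4·11 - (2)² = 40.
Step 2 — discriminant:
  Δ = trace² - 4·det = 225 - 160 = 65.
Step 3 — eigenvalues:
  λ = (trace ± √Δ)/2 = (15 ± 8.0623)/2,
  λ_1 = 11.5311,  λ_2 = 3.4689.

Step 4 — unit eigenvector for λ_1: solve (Sigma - λ_1 I)v = 0. First row:
  (4 - 11.5311)·v_x + (2)·v_y = 0, i.e. (-7.5311)·v_x + (2)·v_y = 0,
  so v ∝ (b, λ_1 - a) = (2, 7.5311) = u.
  ||u|| = √((2)² + (7.5311)²) = √(60.7179) ≈ 7.7922,
  v_1 = u/||u|| ≈ (0.2567, 0.9665) (||v_1|| = 1).

λ_1 = 11.5311,  λ_2 = 3.4689;  v_1 ≈ (0.2567, 0.9665)


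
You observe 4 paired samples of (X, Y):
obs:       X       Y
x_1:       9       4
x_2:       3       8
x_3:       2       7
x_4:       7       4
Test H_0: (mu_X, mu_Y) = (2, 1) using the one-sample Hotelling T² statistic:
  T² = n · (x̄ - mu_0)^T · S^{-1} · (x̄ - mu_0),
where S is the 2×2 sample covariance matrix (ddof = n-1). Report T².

Step 1 — sample mean vector:
  mean(X) = (9 + 3 + 2 + 7) / 4 = 21/4 = 5.25
  mean(Y) = (4 + 8 + 7 + 4) / 4 = 23/4 = 5.75
  x̄ = (5.25, 5.75),  deviation x̄ - mu_0 = (5.25, 5.75) - (2, 1) = (3.25, 4.75).

Step 2 — sample covariance matrix, S[i,j] = (1/(n-1)) · Σ_k (x_{k,i} - mean_i) · (x_{k,j} - mean_j), divisor n-1 = 3:
  S[X,X] = ((3.75)·(3.75) + (-2.25)·(-2.25) + (-3.25)·(-3.25) + (1.75)·(1.75)) / 3 = 32.75/3 = 10.9167
  S[X,Y] = ((3.75)·(-1.75) + (-2.25)·(2.25) + (-3.25)·(1.25) + (1.75)·(-1.75)) / 3 = -18.75/3 = -6.25
  S[Y,Y] = ((-1.75)·(-1.75) + (2.25)·(2.25) + (1.25)·(1.25) + (-1.75)·(-1.75)) / 3 = 12.75/3 = 4.25
  S = [[10.9167, -6.25],
 [-6.25, 4.25]].

Step 3 — invert S. det(S) = 10.9167·4.25 - (-6.25)² = 7.3333.
  S^{-1} = (1/det) · [[d, -b], [-b, a]] = [[0.5795, 0.8523],
 [0.8523, 1.4886]].

Step 4 — quadratic form (x̄ - mu_0)^T · S^{-1} · (x̄ - mu_0):
  S^{-1} · (x̄ - mu_0) = (5.9318, 9.8409),
  (x̄ - mu_0)^T · [...] = (3.25)·(5.9318) + (4.75)·(9.8409) = 66.0227.

Step 5 — scale by n: T² = 4 · 66.0227 = 264.0909.

T² ≈ 264.0909


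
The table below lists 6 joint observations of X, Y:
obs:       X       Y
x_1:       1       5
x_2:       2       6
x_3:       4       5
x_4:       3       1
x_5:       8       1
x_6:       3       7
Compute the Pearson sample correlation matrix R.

Step 1 — column means:
  mean(X) = (1 + 2 + 4 + 3 + 8 + 3) / 6 = 21/6 = 3.5
  mean(Y) = (5 + 6 + 5 + 1 + 1 + 7) / 6 = 25/6 = 4.1667

Step 2 — sample variances and covariances s[i,j] = (1/(n-1)) · Σ_k (x_{k,i} - mean_i) · (x_{k,j} - mean_j), with n-1 = 5:
  s[X,X] = ((-2.5)·(-2.5) + (-1.5)·(-1.5) + (0.5)·(0.5) + (-0.5)·(-0.5) + (4.5)·(4.5) + (-0.5)·(-0.5)) / 5 = 29.5/5 = 5.9
  s[X,Y] = ((-2.5)·(0.8333) + (-1.5)·(1.8333) + (0.5)·(0.8333) + (-0.5)·(-3.1667) + (4.5)·(-3.1667) + (-0.5)·(2.8333)) / 5 = -18.5/5 = -3.7
  s[Y,Y] = ((0.8333)·(0.8333) + (1.8333)·(1.8333) + (0.8333)·(0.8333) + (-3.1667)·(-3.1667) + (-3.1667)·(-3.1667) + (2.8333)·(2.8333)) / 5 = 32.8333/5 = 6.5667
  Sample standard deviations s_i = √(s[i,i]):
  s(X) = √(5.9) = 2.429
  s(Y) = √(6.5667) = 2.5626

Step 3 — r_{ij} = s_{ij} / (s_i · s_j):
  r[X,X] = 1 (diagonal).
  r[X,Y] = -3.7 / (2.429 · 2.5626) = -3.7 / 6.2244 = -0.5944
  r[Y,Y] = 1 (diagonal).

R is symmetric with unit diagonal. Assembling:

R = [[1, -0.5944],
 [-0.5944, 1]]


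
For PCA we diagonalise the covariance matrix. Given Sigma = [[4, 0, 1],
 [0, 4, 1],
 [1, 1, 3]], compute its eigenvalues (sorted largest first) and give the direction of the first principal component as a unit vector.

Step 1 — characteristic polynomial p(λ) = det(λI - Sigma) = λ³ - tr·λ² + c_1·λ - det, where tr = trace, c_1 = sum of the principal 2×2 minors, det = det(Sigma):
  tr = 4 + 4 + 3 = 11,
  c_1 = (4·4 - (0)²) + (4·3 - (1)²) + (4·3 - (1)²) = 16 + 11 + 11 = 38,
  det = 4·(4·3 - (1)²) - (0)·((0)·3 - (1)·(1)) + (1)·((0)·(1) - 4·(1)) = 4·(11) - (0)·(-1) + (1)·(-4) = 40.
  So p(λ) = λ³ - 11λ² + 38λ - 40.
Step 2 — look for an integer root (rational root theorem: any rational root is an integer divisor of 40). Testing λ = 2:
  p(2) = 8 - 44 + 76 - 40 = 0  ✓
  Dividing out (λ - 2): p(λ) = (λ - 2)(λ² - 9λ + 20).
Step 3 — remaining eigenvalues from the quadratic λ² - 9λ + 20 = 0:
  Δ = 9² - 4·20 = 81 - 80 = 1,  λ = (9 ± √1)/2 = (9 ± 1)/2 = 5 or 4.
  Sorted: λ_1 = 5,  λ_2 = 4,  λ_3 = 2  (check: sum = 11 = tr ✓).

Step 4 — unit eigenvector for λ_1 = 5: v spans the null space of (Sigma - λ_1 I), whose rows are
  r_1 = (-1, 0, 1),  r_2 = (0, -1, 1),  r_3 = (1, 1, -2).
  v is orthogonal to every row, so take v ∝ r_1 × r_2 = ((0)·(1) - (1)·(-1), (1)·(0) - (-1)·(1), (-1)·(-1) - (0)·(0)) = (1, 1, 1).
  Let u = (1, 1, 1).
  ||u|| = √((1)² + (1)² + (1)²) = √(3) ≈ 1.7321,  v_1 = u/||u|| ≈ (0.5774, 0.5774, 0.5774) (||v_1|| = 1).

λ_1 = 5,  λ_2 = 4,  λ_3 = 2;  v_1 ≈ (0.5774, 0.5774, 0.5774)


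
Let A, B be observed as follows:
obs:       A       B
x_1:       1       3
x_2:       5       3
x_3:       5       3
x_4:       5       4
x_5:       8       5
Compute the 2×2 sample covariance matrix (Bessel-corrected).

Step 1 — column means:
  mean(A) = (1 + 5 + 5 + 5 + 8) / 5 = 24/5 = 4.8
  mean(B) = (3 + 3 + 3 + 4 + 5) / 5 = 18/5 = 3.6

Step 2 — sample covariance S[i,j] = (1/(n-1)) · Σ_k (x_{k,i} - mean_i) · (x_{k,j} - mean_j), with n-1 = 4.
  S[A,A] = ((-3.8)·(-3.8) + (0.2)·(0.2) + (0.2)·(0.2) + (0.2)·(0.2) + (3.2)·(3.2)) / 4 = 24.8/4 = 6.2
  S[A,B] = ((-3.8)·(-0.6) + (0.2)·(-0.6) + (0.2)·(-0.6) + (0.2)·(0.4) + (3.2)·(1.4)) / 4 = 6.6/4 = 1.65
  S[B,B] = ((-0.6)·(-0.6) + (-0.6)·(-0.6) + (-0.6)·(-0.6) + (0.4)·(0.4) + (1.4)·(1.4)) / 4 = 3.2/4 = 0.8

S is symmetric (S[j,i] = S[i,j]). Assembling:

S = [[6.2, 1.65],
 [1.65, 0.8]]


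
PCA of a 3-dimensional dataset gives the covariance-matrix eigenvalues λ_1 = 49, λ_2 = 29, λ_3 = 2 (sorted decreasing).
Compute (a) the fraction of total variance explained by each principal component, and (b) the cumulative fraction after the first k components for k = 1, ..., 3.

Step 1 — total variance = trace(Sigma) = Σ λ_i = 49 + 29 + 2 = 80.

Step 2 — fraction explained by component i = λ_i / Σ λ:
  PC1: 49/80 = 0.6125
  PC2: 29/80 = 0.3625
  PC3: 2/80 = 0.025

Step 3 — cumulative fraction after k components = (λ_1 + ... + λ_k) / Σ λ:
  k = 1: 49/80 = 0.6125
  k = 2: (49 + 29)/80 = 78/80 = 0.975
  k = 3: (49 + 29 + 2)/80 = 80/80 = 1

Summary (fraction, with percent):

explained: PC1 0.6125 (61.25%), PC2 0.3625 (36.25%), PC3 0.025 (2.5%);  cumulative: 0.6125, 0.975, 1


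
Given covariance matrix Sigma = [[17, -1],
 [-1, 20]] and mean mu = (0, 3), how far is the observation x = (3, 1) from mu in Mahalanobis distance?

Step 1 — centre the observation: (x - mu) = (3, -2).

Step 2 — invert Sigma. det(Sigma) = 17·20 - (-1)² = 339.
  Sigma^{-1} = (1/det) · [[d, -b], [-b, a]] = [[0.059, 0.0029],
 [0.0029, 0.0501]].

Step 3 — form the quadratic (x - mu)^T · Sigma^{-1} · (x - mu):
  Sigma^{-1} · (x - mu) = (0.1711, -0.0914).
  (x - mu)^T · [Sigma^{-1} · (x - mu)] = (3)·(0.1711) + (-2)·(-0.0914) = 0.6962.

Step 4 — take square root: d = √(0.6962) ≈ 0.8344.

d(x, mu) = √(0.6962) ≈ 0.8344


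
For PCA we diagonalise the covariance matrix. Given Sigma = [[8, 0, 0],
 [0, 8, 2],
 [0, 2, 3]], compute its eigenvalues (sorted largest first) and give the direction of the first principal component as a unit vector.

Step 1 — characteristic polynomial p(λ) = det(λI - Sigma) = λ³ - tr·λ² + c_1·λ - det, where tr = trace, c_1 = sum of the principal 2×2 minors, det = det(Sigma):
  tr = 8 + 8 + 3 = 19,
  c_1 = (8·8 - (0)²) + (8·3 - (0)²) + (8·3 - (2)²) = 64 + 24 + 20 = 108,
  det = 8·(8·3 - (2)²) - (0)·((0)·3 - (2)·(0)) + (0)·((0)·(2) - 8·(0)) = 8·(20) - (0)·(0) + (0)·(0) = 160.
  So p(λ) = λ³ - 19λ² + 108λ - 160.
Step 2 — look for an integer root (rational root theorem: any rational root is an integer divisor of 160). Testing λ = 8:
  p(8) = 512 - 1216 + 864 - 160 = 0  ✓
  Dividing out (λ - 8): p(λ) = (λ - 8)(λ² - 11λ + 20).
Step 3 — remaining eigenvalues from the quadratic λ² - 11λ + 20 = 0:
  Δ = 11² - 4·20 = 121 - 80 = 41,  λ = (11 ± √41)/2 = (11 ± 6.4031)/2 ≈ 8.7016 or 2.2984.
  Sorted: λ_1 = 8.7016,  λ_2 = 8,  λ_3 = 2.2984  (check: sum = 19 = tr ✓).

Step 4 — unit eigenvector for λ_1 ≈ 8.7016: v spans the null space of (Sigma - λ_1 I), whose rows are
  r_1 = (-0.7016, 0, 0),  r_2 = (0, -0.7016, 2),  r_3 = (0, 2, -5.7016).
  v is orthogonal to every row, so take v ∝ r_1 × r_2 = ((0)·(2) - (0)·(-0.7016), (0)·(0) - (-0.7016)·(2), (-0.7016)·(-0.7016) - (0)·(0)) ≈ (0, 1.4031, 0.4922).
  Let u = (0, 1.4031, 0.4922).
  ||u|| = √((0)² + (1.4031)² + (0.4922)²) = √(2.211) ≈ 1.4869,  v_1 = u/||u|| ≈ (0, 0.9436, 0.331) (||v_1|| = 1).

λ_1 = 8.7016,  λ_2 = 8,  λ_3 = 2.2984;  v_1 ≈ (0, 0.9436, 0.331)


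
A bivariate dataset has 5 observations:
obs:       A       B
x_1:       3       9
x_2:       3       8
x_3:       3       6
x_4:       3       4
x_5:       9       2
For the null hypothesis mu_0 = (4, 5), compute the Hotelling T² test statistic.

Step 1 — sample mean vector:
  mean(A) = (3 + 3 + 3 + 3 + 9) / 5 = 21/5 = 4.2
  mean(B) = (9 + 8 + 6 + 4 + 2) / 5 = 29/5 = 5.8
  x̄ = (4.2, 5.8),  deviation x̄ - mu_0 = (4.2, 5.8) - (4, 5) = (0.2, 0.8).

Step 2 — sample covariance matrix, S[i,j] = (1/(n-1)) · Σ_k (x_{k,i} - mean_i) · (x_{k,j} - mean_j), divisor n-1 = 4:
  S[A,A] = ((-1.2)·(-1.2) + (-1.2)·(-1.2) + (-1.2)·(-1.2) + (-1.2)·(-1.2) + (4.8)·(4.8)) / 4 = 28.8/4 = 7.2
  S[A,B] = ((-1.2)·(3.2) + (-1.2)·(2.2) + (-1.2)·(0.2) + (-1.2)·(-1.8) + (4.8)·(-3.8)) / 4 = -22.8/4 = -5.7
  S[B,B] = ((3.2)·(3.2) + (2.2)·(2.2) + (0.2)·(0.2) + (-1.8)·(-1.8) + (-3.8)·(-3.8)) / 4 = 32.8/4 = 8.2
  S = [[7.2, -5.7],
 [-5.7, 8.2]].

Step 3 — invert S. det(S) = 7.2·8.2 - (-5.7)² = 26.55.
  S^{-1} = (1/det) · [[d, -b], [-b, a]] = [[0.3089, 0.2147],
 [0.2147, 0.2712]].

Step 4 — quadratic form (x̄ - mu_0)^T · S^{-1} · (x̄ - mu_0):
  S^{-1} · (x̄ - mu_0) = (0.2335, 0.2599),
  (x̄ - mu_0)^T · [...] = (0.2)·(0.2335) + (0.8)·(0.2599) = 0.2546.

Step 5 — scale by n: T² = 5 · 0.2546 = 1.2731.

T² ≈ 1.2731


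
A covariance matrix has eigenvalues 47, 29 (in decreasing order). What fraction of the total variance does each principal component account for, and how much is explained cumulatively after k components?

Step 1 — total variance = trace(Sigma) = Σ λ_i = 47 + 29 = 76.

Step 2 — fraction explained by component i = λ_i / Σ λ:
  PC1: 47/76 = 0.6184
  PC2: 29/76 = 0.3816

Step 3 — cumulative fraction after k components = (λ_1 + ... + λ_k) / Σ λ:
  k = 1: 47/76 = 0.6184
  k = 2: (47 + 29)/76 = 76/76 = 1

Summary (fraction, with percent):

explained: PC1 0.6184 (61.84%), PC2 0.3816 (38.16%);  cumulative: 0.6184, 1


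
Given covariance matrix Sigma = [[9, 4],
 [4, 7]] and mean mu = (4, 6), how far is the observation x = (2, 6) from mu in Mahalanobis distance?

Step 1 — centre the observation: (x - mu) = (-2, 0).

Step 2 — invert Sigma. det(Sigma) = 9·7 - (4)² = 47.
  Sigma^{-1} = (1/det) · [[d, -b], [-b, a]] = [[0.1489, -0.0851],
 [-0.0851, 0.1915]].

Step 3 — form the quadratic (x - mu)^T · Sigma^{-1} · (x - mu):
  Sigma^{-1} · (x - mu) = (-0.2979, 0.1702).
  (x - mu)^T · [Sigma^{-1} · (x - mu)] = (-2)·(-0.2979) + (0)·(0.1702) = 0.5957.

Step 4 — take square root: d = √(0.5957) ≈ 0.7718.

d(x, mu) = √(0.5957) ≈ 0.7718


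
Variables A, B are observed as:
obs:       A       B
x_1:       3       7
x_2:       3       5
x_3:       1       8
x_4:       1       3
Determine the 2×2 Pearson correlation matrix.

Step 1 — column means:
  mean(A) = (3 + 3 + 1 + 1) / 4 = 8/4 = 2
  mean(B) = (7 + 5 + 8 + 3) / 4 = 23/4 = 5.75

Step 2 — sample variances and covariances s[i,j] = (1/(n-1)) · Σ_k (x_{k,i} - mean_i) · (x_{k,j} - mean_j), with n-1 = 3:
  s[A,A] = ((1)·(1) + (1)·(1) + (-1)·(-1) + (-1)·(-1)) / 3 = 4/3 = 1.3333
  s[A,B] = ((1)·(1.25) + (1)·(-0.75) + (-1)·(2.25) + (-1)·(-2.75)) / 3 = 1/3 = 0.3333
  s[B,B] = ((1.25)·(1.25) + (-0.75)·(-0.75) + (2.25)·(2.25) + (-2.75)·(-2.75)) / 3 = 14.75/3 = 4.9167
  Sample standard deviations s_i = √(s[i,i]):
  s(A) = √(1.3333) = 1.1547
  s(B) = √(4.9167) = 2.2174

Step 3 — r_{ij} = s_{ij} / (s_i · s_j):
  r[A,A] = 1 (diagonal).
  r[A,B] = 0.3333 / (1.1547 · 2.2174) = 0.3333 / 2.5604 = 0.1302
  r[B,B] = 1 (diagonal).

R is symmetric with unit diagonal. Assembling:

R = [[1, 0.1302],
 [0.1302, 1]]


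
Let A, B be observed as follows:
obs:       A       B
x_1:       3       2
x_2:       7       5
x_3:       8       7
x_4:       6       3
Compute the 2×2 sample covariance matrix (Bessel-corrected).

Step 1 — column means:
  mean(A) = (3 + 7 + 8 + 6) / 4 = 24/4 = 6
  mean(B) = (2 + 5 + 7 + 3) / 4 = 17/4 = 4.25

Step 2 — sample covariance S[i,j] = (1/(n-1)) · Σ_k (x_{k,i} - mean_i) · (x_{k,j} - mean_j), with n-1 = 3.
  S[A,A] = ((-3)·(-3) + (1)·(1) + (2)·(2) + (0)·(0)) / 3 = 14/3 = 4.6667
  S[A,B] = ((-3)·(-2.25) + (1)·(0.75) + (2)·(2.75) + (0)·(-1.25)) / 3 = 13/3 = 4.3333
  S[B,B] = ((-2.25)·(-2.25) + (0.75)·(0.75) + (2.75)·(2.75) + (-1.25)·(-1.25)) / 3 = 14.75/3 = 4.9167

S is symmetric (S[j,i] = S[i,j]). Assembling:

S = [[4.6667, 4.3333],
 [4.3333, 4.9167]]


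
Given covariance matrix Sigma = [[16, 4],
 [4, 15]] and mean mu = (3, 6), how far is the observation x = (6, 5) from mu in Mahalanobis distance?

Step 1 — centre the observation: (x - mu) = (3, -1).

Step 2 — invert Sigma. det(Sigma) = 16·15 - (4)² = 224.
  Sigma^{-1} = (1/det) · [[d, -b], [-b, a]] = [[0.067, -0.0179],
 [-0.0179, 0.0714]].

Step 3 — form the quadratic (x - mu)^T · Sigma^{-1} · (x - mu):
  Sigma^{-1} · (x - mu) = (0.2188, -0.125).
  (x - mu)^T · [Sigma^{-1} · (x - mu)] = (3)·(0.2188) + (-1)·(-0.125) = 0.7812.

Step 4 — take square root: d = √(0.7812) ≈ 0.8839.

d(x, mu) = √(0.7812) ≈ 0.8839


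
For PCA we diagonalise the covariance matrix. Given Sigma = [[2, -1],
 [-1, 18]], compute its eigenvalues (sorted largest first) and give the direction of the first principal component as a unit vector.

Step 1 — characteristic polynomial of 2×2 Sigma:
  det(Sigma - λI) = λ² - trace · λ + det = 0.
  trace = 2 + 18 = 20, det = 2·18 - (-1)² = 35.
Step 2 — discriminant:
  Δ = trace² - 4·det = 400 - 140 = 260.
Step 3 — eigenvalues:
  λ = (trace ± √Δ)/2 = (20 ± 16.1245)/2,
  λ_1 = 18.0623,  λ_2 = 1.9377.

Step 4 — unit eigenvector for λ_1: solve (Sigma - λ_1 I)v = 0. First row:
  (2 - 18.0623)·v_x + (-1)·v_y = 0, i.e. (-16.0623)·v_x + (-1)·v_y = 0,
  so v ∝ (b, λ_1 - a) = (-1, 16.0623); multiply by -1 so the first entry is positive: u = (1, -16.0623).
  ||u|| = √((1)² + (-16.0623)²) = √(258.9961) ≈ 16.0934,
  v_1 = u/||u|| ≈ (0.0621, -0.9981) (||v_1|| = 1).

λ_1 = 18.0623,  λ_2 = 1.9377;  v_1 ≈ (0.0621, -0.9981)


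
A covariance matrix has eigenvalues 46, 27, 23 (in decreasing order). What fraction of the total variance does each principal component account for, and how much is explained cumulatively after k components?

Step 1 — total variance = trace(Sigma) = Σ λ_i = 46 + 27 + 23 = 96.

Step 2 — fraction explained by component i = λ_i / Σ λ:
  PC1: 46/96 = 0.4792
  PC2: 27/96 = 0.2812
  PC3: 23/96 = 0.2396

Step 3 — cumulative fraction after k components = (λ_1 + ... + λ_k) / Σ λ:
  k = 1: 46/96 = 0.4792
  k = 2: (46 + 27)/96 = 73/96 = 0.7604
  k = 3: (46 + 27 + 23)/96 = 96/96 = 1

Summary (fraction, with percent):

explained: PC1 0.4792 (47.92%), PC2 0.2812 (28.12%), PC3 0.2396 (23.96%);  cumulative: 0.4792, 0.7604, 1


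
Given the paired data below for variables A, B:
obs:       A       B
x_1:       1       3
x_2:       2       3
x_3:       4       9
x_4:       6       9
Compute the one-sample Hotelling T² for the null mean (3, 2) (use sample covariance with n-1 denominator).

Step 1 — sample mean vector:
  mean(A) = (1 + 2 + 4 + 6) / 4 = 13/4 = 3.25
  mean(B) = (3 + 3 + 9 + 9) / 4 = 24/4 = 6
  x̄ = (3.25, 6),  deviation x̄ - mu_0 = (3.25, 6) - (3, 2) = (0.25, 4).

Step 2 — sample covariance matrix, S[i,j] = (1/(n-1)) · Σ_k (x_{k,i} - mean_i) · (x_{k,j} - mean_j), divisor n-1 = 3:
  S[A,A] = ((-2.25)·(-2.25) + (-1.25)·(-1.25) + (0.75)·(0.75) + (2.75)·(2.75)) / 3 = 14.75/3 = 4.9167
  S[A,B] = ((-2.25)·(-3) + (-1.25)·(-3) + (0.75)·(3) + (2.75)·(3)) / 3 = 21/3 = 7
  S[B,B] = ((-3)·(-3) + (-3)·(-3) + (3)·(3) + (3)·(3)) / 3 = 36/3 = 12
  S = [[4.9167, 7],
 [7, 12]].

Step 3 — invert S. det(S) = 4.9167·12 - (7)² = 10.
  S^{-1} = (1/det) · [[d, -b], [-b, a]] = [[1.2, -0.7],
 [-0.7, 0.4917]].

Step 4 — quadratic form (x̄ - mu_0)^T · S^{-1} · (x̄ - mu_0):
  S^{-1} · (x̄ - mu_0) = (-2.5, 1.7917),
  (x̄ - mu_0)^T · [...] = (0.25)·(-2.5) + (4)·(1.7917) = 6.5417.

Step 5 — scale by n: T² = 4 · 6.5417 = 26.1667.

T² ≈ 26.1667


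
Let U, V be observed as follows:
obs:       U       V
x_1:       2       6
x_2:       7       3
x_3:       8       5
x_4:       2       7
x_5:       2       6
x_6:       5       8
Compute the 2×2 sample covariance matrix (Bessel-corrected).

Step 1 — column means:
  mean(U) = (2 + 7 + 8 + 2 + 2 + 5) / 6 = 26/6 = 4.3333
  mean(V) = (6 + 3 + 5 + 7 + 6 + 8) / 6 = 35/6 = 5.8333

Step 2 — sample covariance S[i,j] = (1/(n-1)) · Σ_k (x_{k,i} - mean_i) · (x_{k,j} - mean_j), with n-1 = 5.
  S[U,U] = ((-2.3333)·(-2.3333) + (2.6667)·(2.6667) + (3.6667)·(3.6667) + (-2.3333)·(-2.3333) + (-2.3333)·(-2.3333) + (0.6667)·(0.6667)) / 5 = 37.3333/5 = 7.4667
  S[U,V] = ((-2.3333)·(0.1667) + (2.6667)·(-2.8333) + (3.6667)·(-0.8333) + (-2.3333)·(1.1667) + (-2.3333)·(0.1667) + (0.6667)·(2.1667)) / 5 = -12.6667/5 = -2.5333
  S[V,V] = ((0.1667)·(0.1667) + (-2.8333)·(-2.8333) + (-0.8333)·(-0.8333) + (1.1667)·(1.1667) + (0.1667)·(0.1667) + (2.1667)·(2.1667)) / 5 = 14.8333/5 = 2.9667

S is symmetric (S[j,i] = S[i,j]). Assembling:

S = [[7.4667, -2.5333],
 [-2.5333, 2.9667]]


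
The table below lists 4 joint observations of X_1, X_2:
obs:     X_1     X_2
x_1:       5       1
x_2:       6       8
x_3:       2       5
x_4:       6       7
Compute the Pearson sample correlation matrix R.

Step 1 — column means:
  mean(X_1) = (5 + 6 + 2 + 6) / 4 = 19/4 = 4.75
  mean(X_2) = (1 + 8 + 5 + 7) / 4 = 21/4 = 5.25

Step 2 — sample variances and covariances s[i,j] = (1/(n-1)) · Σ_k (x_{k,i} - mean_i) · (x_{k,j} - mean_j), with n-1 = 3:
  s[X_1,X_1] = ((0.25)·(0.25) + (1.25)·(1.25) + (-2.75)·(-2.75) + (1.25)·(1.25)) / 3 = 10.75/3 = 3.5833
  s[X_1,X_2] = ((0.25)·(-4.25) + (1.25)·(2.75) + (-2.75)·(-0.25) + (1.25)·(1.75)) / 3 = 5.25/3 = 1.75
  s[X_2,X_2] = ((-4.25)·(-4.25) + (2.75)·(2.75) + (-0.25)·(-0.25) + (1.75)·(1.75)) / 3 = 28.75/3 = 9.5833
  Sample standard deviations s_i = √(s[i,i]):
  s(X_1) = √(3.5833) = 1.893
  s(X_2) = √(9.5833) = 3.0957

Step 3 — r_{ij} = s_{ij} / (s_i · s_j):
  r[X_1,X_1] = 1 (diagonal).
  r[X_1,X_2] = 1.75 / (1.893 · 3.0957) = 1.75 / 5.8601 = 0.2986
  r[X_2,X_2] = 1 (diagonal).

R is symmetric with unit diagonal. Assembling:

R = [[1, 0.2986],
 [0.2986, 1]]


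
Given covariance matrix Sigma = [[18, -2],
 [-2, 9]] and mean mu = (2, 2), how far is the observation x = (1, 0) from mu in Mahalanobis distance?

Step 1 — centre the observation: (x - mu) = (-1, -2).

Step 2 — invert Sigma. det(Sigma) = 18·9 - (-2)² = 158.
  Sigma^{-1} = (1/det) · [[d, -b], [-b, a]] = [[0.057, 0.0127],
 [0.0127, 0.1139]].

Step 3 — form the quadratic (x - mu)^T · Sigma^{-1} · (x - mu):
  Sigma^{-1} · (x - mu) = (-0.0823, -0.2405).
  (x - mu)^T · [Sigma^{-1} · (x - mu)] = (-1)·(-0.0823) + (-2)·(-0.2405) = 0.5633.

Step 4 — take square root: d = √(0.5633) ≈ 0.7505.

d(x, mu) = √(0.5633) ≈ 0.7505


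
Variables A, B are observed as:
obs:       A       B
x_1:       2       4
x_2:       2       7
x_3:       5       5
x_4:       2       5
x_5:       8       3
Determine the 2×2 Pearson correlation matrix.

Step 1 — column means:
  mean(A) = (2 + 2 + 5 + 2 + 8) / 5 = 19/5 = 3.8
  mean(B) = (4 + 7 + 5 + 5 + 3) / 5 = 24/5 = 4.8

Step 2 — sample variances and covariances s[i,j] = (1/(n-1)) · Σ_k (x_{k,i} - mean_i) · (x_{k,j} - mean_j), with n-1 = 4:
  s[A,A] = ((-1.8)·(-1.8) + (-1.8)·(-1.8) + (1.2)·(1.2) + (-1.8)·(-1.8) + (4.2)·(4.2)) / 4 = 28.8/4 = 7.2
  s[A,B] = ((-1.8)·(-0.8) + (-1.8)·(2.2) + (1.2)·(0.2) + (-1.8)·(0.2) + (4.2)·(-1.8)) / 4 = -10.2/4 = -2.55
  s[B,B] = ((-0.8)·(-0.8) + (2.2)·(2.2) + (0.2)·(0.2) + (0.2)·(0.2) + (-1.8)·(-1.8)) / 4 = 8.8/4 = 2.2
  Sample standard deviations s_i = √(s[i,i]):
  s(A) = √(7.2) = 2.6833
  s(B) = √(2.2) = 1.4832

Step 3 — r_{ij} = s_{ij} / (s_i · s_j):
  r[A,A] = 1 (diagonal).
  r[A,B] = -2.55 / (2.6833 · 1.4832) = -2.55 / 3.9799 = -0.6407
  r[B,B] = 1 (diagonal).

R is symmetric with unit diagonal. Assembling:

R = [[1, -0.6407],
 [-0.6407, 1]]


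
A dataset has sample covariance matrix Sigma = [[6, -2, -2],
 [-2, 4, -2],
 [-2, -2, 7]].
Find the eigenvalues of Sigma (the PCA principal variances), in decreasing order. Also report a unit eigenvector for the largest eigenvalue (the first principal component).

Step 1 — characteristic polynomial p(λ) = det(λI - Sigma) = λ³ - tr·λ² + c_1·λ - det, where tr = trace, c_1 = sum of the principal 2×2 minors, det = det(Sigma):
  tr = 6 + 4 + 7 = 17,
  c_1 = (6·4 - (-2)²) + (6·7 - (-2)²) + (4·7 - (-2)²) = 20 + 38 + 24 = 82,
  det = 6·(4·7 - (-2)²) - (-2)·((-2)·7 - (-2)·(-2)) + (-2)·((-2)·(-2) - 4·(-2)) = 6·(24) - (-2)·(-18) + (-2)·(12) = 84.
  So p(λ) = λ³ - 17λ² + 82λ - 84.
Step 2 — look for an integer root (rational root theorem: any rational root is an integer divisor of 84). Testing λ = 7:
  p(7) = 343 - 833 + 574 - 84 = 0  ✓
  Dividing out (λ - 7): p(λ) = (λ - 7)(λ² - 10λ + 12).
Step 3 — remaining eigenvalues from the quadratic λ² - 10λ + 12 = 0:
  Δ = 10² - 4·12 = 100 - 48 = 52,  λ = (10 ± √52)/2 = (10 ± 7.2111)/2 ≈ 8.6056 or 1.3944.
  Sorted: λ_1 = 8.6056,  λ_2 = 7,  λ_3 = 1.3944  (check: sum = 17 = tr ✓).

Step 4 — unit eigenvector for λ_1 ≈ 8.6056: v spans the null space of (Sigma - λ_1 I), whose rows are
  r_1 = (-2.6056, -2, -2),  r_2 = (-2, -4.6056, -2),  r_3 = (-2, -2, -1.6056).
  v is orthogonal to every row, so take v ∝ r_1 × r_2 = ((-2)·(-2) - (-2)·(-4.6056), (-2)·(-2) - (-2.6056)·(-2), (-2.6056)·(-4.6056) - (-2)·(-2)) ≈ (-5.2111, -1.2111, 8).
  Rescale (multiply by -1 so the first nonzero entry is positive): u = (5.2111, 1.2111, -8).
  ||u|| = √((5.2111)² + (1.2111)² + (-8)²) = √(92.6224) ≈ 9.6241,  v_1 = u/||u|| ≈ (0.5415, 0.1258, -0.8313) (||v_1|| = 1).

λ_1 = 8.6056,  λ_2 = 7,  λ_3 = 1.3944;  v_1 ≈ (0.5415, 0.1258, -0.8313)


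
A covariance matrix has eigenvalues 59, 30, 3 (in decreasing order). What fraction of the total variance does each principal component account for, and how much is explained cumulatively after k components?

Step 1 — total variance = trace(Sigma) = Σ λ_i = 59 + 30 + 3 = 92.

Step 2 — fraction explained by component i = λ_i / Σ λ:
  PC1: 59/92 = 0.6413
  PC2: 30/92 = 0.3261
  PC3: 3/92 = 0.0326

Step 3 — cumulative fraction after k components = (λ_1 + ... + λ_k) / Σ λ:
  k = 1: 59/92 = 0.6413
  k = 2: (59 + 30)/92 = 89/92 = 0.9674
  k = 3: (59 + 30 + 3)/92 = 92/92 = 1

Summary (fraction, with percent):

explained: PC1 0.6413 (64.13%), PC2 0.3261 (32.61%), PC3 0.0326 (3.26%);  cumulative: 0.6413, 0.9674, 1


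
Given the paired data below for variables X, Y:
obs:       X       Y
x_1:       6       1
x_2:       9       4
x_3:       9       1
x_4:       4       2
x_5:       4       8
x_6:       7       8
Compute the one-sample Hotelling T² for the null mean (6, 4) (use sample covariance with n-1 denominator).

Step 1 — sample mean vector:
  mean(X) = (6 + 9 + 9 + 4 + 4 + 7) / 6 = 39/6 = 6.5
  mean(Y) = (1 + 4 + 1 + 2 + 8 + 8) / 6 = 24/6 = 4
  x̄ = (6.5, 4),  deviation x̄ - mu_0 = (6.5, 4) - (6, 4) = (0.5, 0).

Step 2 — sample covariance matrix, S[i,j] = (1/(n-1)) · Σ_k (x_{k,i} - mean_i) · (x_{k,j} - mean_j), divisor n-1 = 5:
  S[X,X] = ((-0.5)·(-0.5) + (2.5)·(2.5) + (2.5)·(2.5) + (-2.5)·(-2.5) + (-2.5)·(-2.5) + (0.5)·(0.5)) / 5 = 25.5/5 = 5.1
  S[X,Y] = ((-0.5)·(-3) + (2.5)·(0) + (2.5)·(-3) + (-2.5)·(-2) + (-2.5)·(4) + (0.5)·(4)) / 5 = -9/5 = -1.8
  S[Y,Y] = ((-3)·(-3) + (0)·(0) + (-3)·(-3) + (-2)·(-2) + (4)·(4) + (4)·(4)) / 5 = 54/5 = 10.8
  S = [[5.1, -1.8],
 [-1.8, 10.8]].

Step 3 — invert S. det(S) = 5.1·10.8 - (-1.8)² = 51.84.
  S^{-1} = (1/det) · [[d, -b], [-b, a]] = [[0.2083, 0.0347],
 [0.0347, 0.0984]].

Step 4 — quadratic form (x̄ - mu_0)^T · S^{-1} · (x̄ - mu_0):
  S^{-1} · (x̄ - mu_0) = (0.1042, 0.0174),
  (x̄ - mu_0)^T · [...] = (0.5)·(0.1042) + (0)·(0.0174) = 0.0521.

Step 5 — scale by n: T² = 6 · 0.0521 = 0.3125.

T² ≈ 0.3125


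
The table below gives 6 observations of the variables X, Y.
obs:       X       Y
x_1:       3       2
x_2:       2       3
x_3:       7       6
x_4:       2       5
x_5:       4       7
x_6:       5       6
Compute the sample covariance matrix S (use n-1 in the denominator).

Step 1 — column means:
  mean(X) = (3 + 2 + 7 + 2 + 4 + 5) / 6 = 23/6 = 3.8333
  mean(Y) = (2 + 3 + 6 + 5 + 7 + 6) / 6 = 29/6 = 4.8333

Step 2 — sample covariance S[i,j] = (1/(n-1)) · Σ_k (x_{k,i} - mean_i) · (x_{k,j} - mean_j), with n-1 = 5.
  S[X,X] = ((-0.8333)·(-0.8333) + (-1.8333)·(-1.8333) + (3.1667)·(3.1667) + (-1.8333)·(-1.8333) + (0.1667)·(0.1667) + (1.1667)·(1.1667)) / 5 = 18.8333/5 = 3.7667
  S[X,Y] = ((-0.8333)·(-2.8333) + (-1.8333)·(-1.8333) + (3.1667)·(1.1667) + (-1.8333)·(0.1667) + (0.1667)·(2.1667) + (1.1667)·(1.1667)) / 5 = 10.8333/5 = 2.1667
  S[Y,Y] = ((-2.8333)·(-2.8333) + (-1.8333)·(-1.8333) + (1.1667)·(1.1667) + (0.1667)·(0.1667) + (2.1667)·(2.1667) + (1.1667)·(1.1667)) / 5 = 18.8333/5 = 3.7667

S is symmetric (S[j,i] = S[i,j]). Assembling:

S = [[3.7667, 2.1667],
 [2.1667, 3.7667]]


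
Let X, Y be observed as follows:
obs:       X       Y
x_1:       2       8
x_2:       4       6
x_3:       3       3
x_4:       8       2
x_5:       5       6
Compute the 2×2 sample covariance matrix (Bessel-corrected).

Step 1 — column means:
  mean(X) = (2 + 4 + 3 + 8 + 5) / 5 = 22/5 = 4.4
  mean(Y) = (8 + 6 + 3 + 2 + 6) / 5 = 25/5 = 5

Step 2 — sample covariance S[i,j] = (1/(n-1)) · Σ_k (x_{k,i} - mean_i) · (x_{k,j} - mean_j), with n-1 = 4.
  S[X,X] = ((-2.4)·(-2.4) + (-0.4)·(-0.4) + (-1.4)·(-1.4) + (3.6)·(3.6) + (0.6)·(0.6)) / 4 = 21.2/4 = 5.3
  S[X,Y] = ((-2.4)·(3) + (-0.4)·(1) + (-1.4)·(-2) + (3.6)·(-3) + (0.6)·(1)) / 4 = -15/4 = -3.75
  S[Y,Y] = ((3)·(3) + (1)·(1) + (-2)·(-2) + (-3)·(-3) + (1)·(1)) / 4 = 24/4 = 6

S is symmetric (S[j,i] = S[i,j]). Assembling:

S = [[5.3, -3.75],
 [-3.75, 6]]


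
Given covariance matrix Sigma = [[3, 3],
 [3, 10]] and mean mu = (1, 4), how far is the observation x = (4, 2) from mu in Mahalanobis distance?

Step 1 — centre the observation: (x - mu) = (3, -2).

Step 2 — invert Sigma. det(Sigma) = 3·10 - (3)² = 21.
  Sigma^{-1} = (1/det) · [[d, -b], [-b, a]] = [[0.4762, -0.1429],
 [-0.1429, 0.1429]].

Step 3 — form the quadratic (x - mu)^T · Sigma^{-1} · (x - mu):
  Sigma^{-1} · (x - mu) = (1.7143, -0.7143).
  (x - mu)^T · [Sigma^{-1} · (x - mu)] = (3)·(1.7143) + (-2)·(-0.7143) = 6.5714.

Step 4 — take square root: d = √(6.5714) ≈ 2.5635.

d(x, mu) = √(6.5714) ≈ 2.5635


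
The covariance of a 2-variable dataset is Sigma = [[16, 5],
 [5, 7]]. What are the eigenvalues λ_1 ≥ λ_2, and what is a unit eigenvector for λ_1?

Step 1 — characteristic polynomial of 2×2 Sigma:
  det(Sigma - λI) = λ² - trace · λ + det = 0.
  trace = 16 + 7 = 23, det = 16·7 - (5)² = 87.
Step 2 — discriminant:
  Δ = trace² - 4·det = 529 - 348 = 181.
Step 3 — eigenvalues:
  λ = (trace ± √Δ)/2 = (23 ± 13.4536)/2,
  λ_1 = 18.2268,  λ_2 = 4.7732.

Step 4 — unit eigenvector for λ_1: solve (Sigma - λ_1 I)v = 0. First row:
  (16 - 18.2268)·v_x + (5)·v_y = 0, i.e. (-2.2268)·v_x + (5)·v_y = 0,
  so v ∝ (b, λ_1 - a) = (5, 2.2268) = u.
  ||u|| = √((5)² + (2.2268)²) = √(29.9587) ≈ 5.4735,
  v_1 = u/||u|| ≈ (0.9135, 0.4068) (||v_1|| = 1).

λ_1 = 18.2268,  λ_2 = 4.7732;  v_1 ≈ (0.9135, 0.4068)


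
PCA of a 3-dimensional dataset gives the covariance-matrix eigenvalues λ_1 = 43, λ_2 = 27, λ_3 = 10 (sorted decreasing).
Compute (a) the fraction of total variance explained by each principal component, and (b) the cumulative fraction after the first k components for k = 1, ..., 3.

Step 1 — total variance = trace(Sigma) = Σ λ_i = 43 + 27 + 10 = 80.

Step 2 — fraction explained by component i = λ_i / Σ λ:
  PC1: 43/80 = 0.5375
  PC2: 27/80 = 0.3375
  PC3: 10/80 = 0.125

Step 3 — cumulative fraction after k components = (λ_1 + ... + λ_k) / Σ λ:
  k = 1: 43/80 = 0.5375
  k = 2: (43 + 27)/80 = 70/80 = 0.875
  k = 3: (43 + 27 + 10)/80 = 80/80 = 1

Summary (fraction, with percent):

explained: PC1 0.5375 (53.75%), PC2 0.3375 (33.75%), PC3 0.125 (12.5%);  cumulative: 0.5375, 0.875, 1


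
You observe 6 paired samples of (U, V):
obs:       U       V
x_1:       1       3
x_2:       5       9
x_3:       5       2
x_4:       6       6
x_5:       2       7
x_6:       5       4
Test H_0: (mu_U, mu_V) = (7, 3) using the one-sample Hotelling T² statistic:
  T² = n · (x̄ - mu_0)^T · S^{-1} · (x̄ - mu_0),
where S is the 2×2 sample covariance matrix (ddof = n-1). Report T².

Step 1 — sample mean vector:
  mean(U) = (1 + 5 + 5 + 6 + 2 + 5) / 6 = 24/6 = 4
  mean(V) = (3 + 9 + 2 + 6 + 7 + 4) / 6 = 31/6 = 5.1667
  x̄ = (4, 5.1667),  deviation x̄ - mu_0 = (4, 5.1667) - (7, 3) = (-3, 2.1667).

Step 2 — sample covariance matrix, S[i,j] = (1/(n-1)) · Σ_k (x_{k,i} - mean_i) · (x_{k,j} - mean_j), divisor n-1 = 5:
  S[U,U] = ((-3)·(-3) + (1)·(1) + (1)·(1) + (2)·(2) + (-2)·(-2) + (1)·(1)) / 5 = 20/5 = 4
  S[U,V] = ((-3)·(-2.1667) + (1)·(3.8333) + (1)·(-3.1667) + (2)·(0.8333) + (-2)·(1.8333) + (1)·(-1.1667)) / 5 = 4/5 = 0.8
  S[V,V] = ((-2.1667)·(-2.1667) + (3.8333)·(3.8333) + (-3.1667)·(-3.1667) + (0.8333)·(0.8333) + (1.8333)·(1.8333) + (-1.1667)·(-1.1667)) / 5 = 34.8333/5 = 6.9667
  S = [[4, 0.8],
 [0.8, 6.9667]].

Step 3 — invert S. det(S) = 4·6.9667 - (0.8)² = 27.2267.
  S^{-1} = (1/det) · [[d, -b], [-b, a]] = [[0.2559, -0.0294],
 [-0.0294, 0.1469]].

Step 4 — quadratic form (x̄ - mu_0)^T · S^{-1} · (x̄ - mu_0):
  S^{-1} · (x̄ - mu_0) = (-0.8313, 0.4065),
  (x̄ - mu_0)^T · [...] = (-3)·(-0.8313) + (2.1667)·(0.4065) = 3.3746.

Step 5 — scale by n: T² = 6 · 3.3746 = 20.2473.

T² ≈ 20.2473


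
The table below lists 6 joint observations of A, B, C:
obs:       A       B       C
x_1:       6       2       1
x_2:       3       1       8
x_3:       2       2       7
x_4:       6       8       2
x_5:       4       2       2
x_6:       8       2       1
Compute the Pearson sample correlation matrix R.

Step 1 — column means:
  mean(A) = (6 + 3 + 2 + 6 + 4 + 8) / 6 = 29/6 = 4.8333
  mean(B) = (2 + 1 + 2 + 8 + 2 + 2) / 6 = 17/6 = 2.8333
  mean(C) = (1 + 8 + 7 + 2 + 2 + 1) / 6 = 21/6 = 3.5

Step 2 — sample variances and covariances s[i,j] = (1/(n-1)) · Σ_k (x_{k,i} - mean_i) · (x_{k,j} - mean_j), with n-1 = 5:
  s[A,A] = ((1.1667)·(1.1667) + (-1.8333)·(-1.8333) + (-2.8333)·(-2.8333) + (1.1667)·(1.1667) + (-0.8333)·(-0.8333) + (3.1667)·(3.1667)) / 5 = 24.8333/5 = 4.9667
  s[A,B] = ((1.1667)·(-0.8333) + (-1.8333)·(-1.8333) + (-2.8333)·(-0.8333) + (1.1667)·(5.1667) + (-0.8333)·(-0.8333) + (3.1667)·(-0.8333)) / 5 = 8.8333/5 = 1.7667
  s[A,C] = ((1.1667)·(-2.5) + (-1.8333)·(4.5) + (-2.8333)·(3.5) + (1.1667)·(-1.5) + (-0.8333)·(-1.5) + (3.1667)·(-2.5)) / 5 = -29.5/5 = -5.9
  s[B,B] = ((-0.8333)·(-0.8333) + (-1.8333)·(-1.8333) + (-0.8333)·(-0.8333) + (5.1667)·(5.1667) + (-0.8333)·(-0.8333) + (-0.8333)·(-0.8333)) / 5 = 32.8333/5 = 6.5667
  s[B,C] = ((-0.8333)·(-2.5) + (-1.8333)·(4.5) + (-0.8333)·(3.5) + (5.1667)·(-1.5) + (-0.8333)·(-1.5) + (-0.8333)·(-2.5)) / 5 = -13.5/5 = -2.7
  s[C,C] = ((-2.5)·(-2.5) + (4.5)·(4.5) + (3.5)·(3.5) + (-1.5)·(-1.5) + (-1.5)·(-1.5) + (-2.5)·(-2.5)) / 5 = 49.5/5 = 9.9
  Sample standard deviations s_i = √(s[i,i]):
  s(A) = √(4.9667) = 2.2286
  s(B) = √(6.5667) = 2.5626
  s(C) = √(9.9) = 3.1464

Step 3 — r_{ij} = s_{ij} / (s_i · s_j):
  r[A,A] = 1 (diagonal).
  r[A,B] = 1.7667 / (2.2286 · 2.5626) = 1.7667 / 5.7109 = 0.3093
  r[A,C] = -5.9 / (2.2286 · 3.1464) = -5.9 / 7.0121 = -0.8414
  r[B,B] = 1 (diagonal).
  r[B,C] = -2.7 / (2.5626 · 3.1464) = -2.7 / 8.0629 = -0.3349
  r[C,C] = 1 (diagonal).

R is symmetric with unit diagonal. Assembling:

R = [[1, 0.3093, -0.8414],
 [0.3093, 1, -0.3349],
 [-0.8414, -0.3349, 1]]


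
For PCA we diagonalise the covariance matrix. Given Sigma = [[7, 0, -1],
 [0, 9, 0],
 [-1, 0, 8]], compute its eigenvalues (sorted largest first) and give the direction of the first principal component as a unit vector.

Step 1 — characteristic polynomial p(λ) = det(λI - Sigma) = λ³ - tr·λ² + c_1·λ - det, where tr = trace, c_1 = sum of the principal 2×2 minors, det = det(Sigma):
  tr = 7 + 9 + 8 = 24,
  c_1 = (7·9 - (0)²) + (7·8 - (-1)²) + (9·8 - (0)²) = 63 + 55 + 72 = 190,
  det = 7·(9·8 - (0)²) - (0)·((0)·8 - (0)·(-1)) + (-1)·((0)·(0) - 9·(-1)) = 7·(72) - (0)·(0) + (-1)·(9) = 495.
  So p(λ) = λ³ - 24λ² + 190λ - 495.
Step 2 — look for an integer root (rational root theorem: any rational root is an integer divisor of 495). Testing λ = 9:
  p(9) = 729 - 1944 + 1710 - 495 = 0  ✓
  Dividing out (λ - 9): p(λ) = (λ - 9)(λ² - 15λ + 55).
Step 3 — remaining eigenvalues from the quadratic λ² - 15λ + 55 = 0:
  Δ = 15² - 4·55 = 225 - 220 = 5,  λ = (15 ± √5)/2 = (15 ± 2.2361)/2 ≈ 8.618 or 6.382.
  Sorted: λ_1 = 9,  λ_2 = 8.618,  λ_3 = 6.382  (check: sum = 24 = tr ✓).

Step 4 — unit eigenvector for λ_1 = 9: v spans the null space of (Sigma - λ_1 I), whose rows are
  r_1 = (-2, 0, -1),  r_2 = (0, 0, 0),  r_3 = (-1, 0, -1).
  v is orthogonal to every row, so take v ∝ r_1 × r_3 = ((0)·(-1) - (-1)·(0), (-1)·(-1) - (-2)·(-1), (-2)·(0) - (0)·(-1)) = (0, -1, 0).
  Rescale (multiply by -1 so the first nonzero entry is positive): u = (0, 1, 0).
  ||u|| = √((0)² + (1)² + (0)²) = √(1) = 1,  v_1 = u/||u|| ≈ (0, 1, 0) (||v_1|| = 1).

λ_1 = 9,  λ_2 = 8.618,  λ_3 = 6.382;  v_1 ≈ (0, 1, 0)
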